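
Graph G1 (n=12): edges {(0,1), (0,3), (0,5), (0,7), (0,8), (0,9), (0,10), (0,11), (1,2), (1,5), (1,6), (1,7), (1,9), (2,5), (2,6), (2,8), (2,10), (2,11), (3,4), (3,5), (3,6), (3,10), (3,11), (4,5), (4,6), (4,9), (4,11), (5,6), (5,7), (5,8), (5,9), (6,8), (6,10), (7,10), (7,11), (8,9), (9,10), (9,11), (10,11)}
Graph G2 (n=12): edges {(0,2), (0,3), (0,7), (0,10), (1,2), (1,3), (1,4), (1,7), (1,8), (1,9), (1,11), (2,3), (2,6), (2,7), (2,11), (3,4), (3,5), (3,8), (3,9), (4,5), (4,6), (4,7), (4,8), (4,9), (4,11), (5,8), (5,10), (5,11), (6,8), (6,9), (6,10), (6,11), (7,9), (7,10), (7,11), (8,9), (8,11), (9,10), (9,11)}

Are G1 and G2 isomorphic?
No, not isomorphic

The graphs are NOT isomorphic.

Degrees in G1: deg(0)=8, deg(1)=6, deg(2)=6, deg(3)=6, deg(4)=5, deg(5)=9, deg(6)=7, deg(7)=5, deg(8)=5, deg(9)=7, deg(10)=7, deg(11)=7.
Sorted degree sequence of G1: [9, 8, 7, 7, 7, 7, 6, 6, 6, 5, 5, 5].
Degrees in G2: deg(0)=4, deg(1)=7, deg(2)=6, deg(3)=7, deg(4)=8, deg(5)=5, deg(6)=6, deg(7)=7, deg(8)=7, deg(9)=8, deg(10)=5, deg(11)=8.
Sorted degree sequence of G2: [8, 8, 8, 7, 7, 7, 7, 6, 6, 5, 5, 4].
The (sorted) degree sequence is an isomorphism invariant, so since G1 and G2 have different degree sequences they cannot be isomorphic.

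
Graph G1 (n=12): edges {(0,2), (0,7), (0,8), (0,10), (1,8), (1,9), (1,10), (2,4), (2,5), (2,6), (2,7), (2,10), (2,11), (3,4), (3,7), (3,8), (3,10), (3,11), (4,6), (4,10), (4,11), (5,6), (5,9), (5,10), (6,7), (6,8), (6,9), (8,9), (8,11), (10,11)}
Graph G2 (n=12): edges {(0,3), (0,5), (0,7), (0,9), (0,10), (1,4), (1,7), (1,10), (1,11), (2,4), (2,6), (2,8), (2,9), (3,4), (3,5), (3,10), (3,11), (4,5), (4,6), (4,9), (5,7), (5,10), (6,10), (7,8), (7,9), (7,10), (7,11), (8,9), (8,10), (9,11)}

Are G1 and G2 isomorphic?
Yes, isomorphic

The graphs are isomorphic.
One valid mapping φ: V(G1) → V(G2): 0→1, 1→6, 2→7, 3→3, 4→0, 5→8, 6→9, 7→11, 8→4, 9→2, 10→10, 11→5

Verify φ preserves adjacency — for each edge of G1, its image is an edge of G2:
  (0,2) → (φ(0),φ(2)) = (1,7) ∈ E(G2) ✓
  (0,7) → (φ(0),φ(7)) = (1,11) ∈ E(G2) ✓
  (0,8) → (φ(0),φ(8)) = (1,4) ∈ E(G2) ✓
  (0,10) → (φ(0),φ(10)) = (1,10) ∈ E(G2) ✓
  (1,8) → (φ(1),φ(8)) = (4,6) ∈ E(G2) ✓
  (1,9) → (φ(1),φ(9)) = (2,6) ∈ E(G2) ✓
  (1,10) → (φ(1),φ(10)) = (6,10) ∈ E(G2) ✓
  (2,4) → (φ(2),φ(4)) = (0,7) ∈ E(G2) ✓
  (2,5) → (φ(2),φ(5)) = (7,8) ∈ E(G2) ✓
  (2,6) → (φ(2),φ(6)) = (7,9) ∈ E(G2) ✓
  (2,7) → (φ(2),φ(7)) = (7,11) ∈ E(G2) ✓
  (2,10) → (φ(2),φ(10)) = (7,10) ∈ E(G2) ✓
  (2,11) → (φ(2),φ(11)) = (5,7) ∈ E(G2) ✓
  (3,4) → (φ(3),φ(4)) = (0,3) ∈ E(G2) ✓
  (3,7) → (φ(3),φ(7)) = (3,11) ∈ E(G2) ✓
  (3,8) → (φ(3),φ(8)) = (3,4) ∈ E(G2) ✓
  (3,10) → (φ(3),φ(10)) = (3,10) ∈ E(G2) ✓
  (3,11) → (φ(3),φ(11)) = (3,5) ∈ E(G2) ✓
  (4,6) → (φ(4),φ(6)) = (0,9) ∈ E(G2) ✓
  (4,10) → (φ(4),φ(10)) = (0,10) ∈ E(G2) ✓
  (4,11) → (φ(4),φ(11)) = (0,5) ∈ E(G2) ✓
  (5,6) → (φ(5),φ(6)) = (8,9) ∈ E(G2) ✓
  (5,9) → (φ(5),φ(9)) = (2,8) ∈ E(G2) ✓
  (5,10) → (φ(5),φ(10)) = (8,10) ∈ E(G2) ✓
  (6,7) → (φ(6),φ(7)) = (9,11) ∈ E(G2) ✓
  (6,8) → (φ(6),φ(8)) = (4,9) ∈ E(G2) ✓
  (6,9) → (φ(6),φ(9)) = (2,9) ∈ E(G2) ✓
  (8,9) → (φ(8),φ(9)) = (2,4) ∈ E(G2) ✓
  (8,11) → (φ(8),φ(11)) = (4,5) ∈ E(G2) ✓
  (10,11) → (φ(10),φ(11)) = (5,10) ∈ E(G2) ✓
All 30 edges of G1 map to edges of G2, and |E(G1)| = |E(G2)| = 30, so φ is a bijection on edges as well as vertices. Hence G1 ≅ G2.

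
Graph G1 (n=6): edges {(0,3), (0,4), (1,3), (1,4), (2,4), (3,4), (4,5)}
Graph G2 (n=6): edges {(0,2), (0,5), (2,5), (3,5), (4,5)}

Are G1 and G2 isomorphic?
No, not isomorphic

The graphs are NOT isomorphic.

Counting triangles (3-cliques): G1 has 2, G2 has 1.
Triangle count is an isomorphism invariant, so differing triangle counts rule out isomorphism.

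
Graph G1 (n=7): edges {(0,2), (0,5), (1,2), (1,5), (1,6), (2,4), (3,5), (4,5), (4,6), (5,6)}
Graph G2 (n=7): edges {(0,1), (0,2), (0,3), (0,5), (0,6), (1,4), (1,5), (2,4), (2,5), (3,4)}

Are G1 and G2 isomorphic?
Yes, isomorphic

The graphs are isomorphic.
One valid mapping φ: V(G1) → V(G2): 0→3, 1→2, 2→4, 3→6, 4→1, 5→0, 6→5

Verify φ preserves adjacency — for each edge of G1, its image is an edge of G2:
  (0,2) → (φ(0),φ(2)) = (3,4) ∈ E(G2) ✓
  (0,5) → (φ(0),φ(5)) = (0,3) ∈ E(G2) ✓
  (1,2) → (φ(1),φ(2)) = (2,4) ∈ E(G2) ✓
  (1,5) → (φ(1),φ(5)) = (0,2) ∈ E(G2) ✓
  (1,6) → (φ(1),φ(6)) = (2,5) ∈ E(G2) ✓
  (2,4) → (φ(2),φ(4)) = (1,4) ∈ E(G2) ✓
  (3,5) → (φ(3),φ(5)) = (0,6) ∈ E(G2) ✓
  (4,5) → (φ(4),φ(5)) = (0,1) ∈ E(G2) ✓
  (4,6) → (φ(4),φ(6)) = (1,5) ∈ E(G2) ✓
  (5,6) → (φ(5),φ(6)) = (0,5) ∈ E(G2) ✓
All 10 edges of G1 map to edges of G2, and |E(G1)| = |E(G2)| = 10, so φ is a bijection on edges as well as vertices. Hence G1 ≅ G2.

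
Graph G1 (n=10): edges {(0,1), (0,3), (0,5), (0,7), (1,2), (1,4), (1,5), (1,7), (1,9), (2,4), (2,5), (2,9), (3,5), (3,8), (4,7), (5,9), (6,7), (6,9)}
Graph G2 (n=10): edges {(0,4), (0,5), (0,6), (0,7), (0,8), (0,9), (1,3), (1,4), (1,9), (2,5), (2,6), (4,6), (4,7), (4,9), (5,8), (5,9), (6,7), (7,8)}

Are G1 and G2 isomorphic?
Yes, isomorphic

The graphs are isomorphic.
One valid mapping φ: V(G1) → V(G2): 0→9, 1→0, 2→7, 3→1, 4→8, 5→4, 6→2, 7→5, 8→3, 9→6

Verify φ preserves adjacency — for each edge of G1, its image is an edge of G2:
  (0,1) → (φ(0),φ(1)) = (0,9) ∈ E(G2) ✓
  (0,3) → (φ(0),φ(3)) = (1,9) ∈ E(G2) ✓
  (0,5) → (φ(0),φ(5)) = (4,9) ∈ E(G2) ✓
  (0,7) → (φ(0),φ(7)) = (5,9) ∈ E(G2) ✓
  (1,2) → (φ(1),φ(2)) = (0,7) ∈ E(G2) ✓
  (1,4) → (φ(1),φ(4)) = (0,8) ∈ E(G2) ✓
  (1,5) → (φ(1),φ(5)) = (0,4) ∈ E(G2) ✓
  (1,7) → (φ(1),φ(7)) = (0,5) ∈ E(G2) ✓
  (1,9) → (φ(1),φ(9)) = (0,6) ∈ E(G2) ✓
  (2,4) → (φ(2),φ(4)) = (7,8) ∈ E(G2) ✓
  (2,5) → (φ(2),φ(5)) = (4,7) ∈ E(G2) ✓
  (2,9) → (φ(2),φ(9)) = (6,7) ∈ E(G2) ✓
  (3,5) → (φ(3),φ(5)) = (1,4) ∈ E(G2) ✓
  (3,8) → (φ(3),φ(8)) = (1,3) ∈ E(G2) ✓
  (4,7) → (φ(4),φ(7)) = (5,8) ∈ E(G2) ✓
  (5,9) → (φ(5),φ(9)) = (4,6) ∈ E(G2) ✓
  (6,7) → (φ(6),φ(7)) = (2,5) ∈ E(G2) ✓
  (6,9) → (φ(6),φ(9)) = (2,6) ∈ E(G2) ✓
All 18 edges of G1 map to edges of G2, and |E(G1)| = |E(G2)| = 18, so φ is a bijection on edges as well as vertices. Hence G1 ≅ G2.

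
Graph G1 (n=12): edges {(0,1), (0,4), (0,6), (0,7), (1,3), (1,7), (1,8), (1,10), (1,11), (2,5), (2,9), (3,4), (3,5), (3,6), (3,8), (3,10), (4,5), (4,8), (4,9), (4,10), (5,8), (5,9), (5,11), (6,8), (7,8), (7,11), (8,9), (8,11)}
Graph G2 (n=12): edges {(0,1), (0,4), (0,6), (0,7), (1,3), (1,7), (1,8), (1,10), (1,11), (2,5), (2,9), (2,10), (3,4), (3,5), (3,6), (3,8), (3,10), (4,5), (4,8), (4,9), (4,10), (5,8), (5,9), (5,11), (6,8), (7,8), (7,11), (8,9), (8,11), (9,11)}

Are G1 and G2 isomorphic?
No, not isomorphic

The graphs are NOT isomorphic.

Counting edges: G1 has 28 edge(s); G2 has 30 edge(s).
Edge count is an isomorphism invariant (a bijection on vertices induces a bijection on edges), so differing edge counts rule out isomorphism.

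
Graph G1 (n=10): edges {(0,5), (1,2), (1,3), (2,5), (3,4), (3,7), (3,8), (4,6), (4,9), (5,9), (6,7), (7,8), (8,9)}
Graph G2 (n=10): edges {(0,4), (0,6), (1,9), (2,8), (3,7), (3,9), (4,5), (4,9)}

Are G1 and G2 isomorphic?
No, not isomorphic

The graphs are NOT isomorphic.

Connected components of G1: 1 component(s) with vertex sets [[0, 1, 2, 3, 4, 5, 6, 7, 8, 9]], sizes [10].
Connected components of G2: 2 component(s) with vertex sets [[2, 8], [0, 1, 3, 4, 5, 6, 7, 9]], sizes [2, 8].
The number of connected components (and the multiset of component sizes) is an isomorphism invariant — an isomorphism maps each component of G1 bijectively onto a component of G2. Since G1 has 1 component(s) and G2 has 2, they cannot be isomorphic.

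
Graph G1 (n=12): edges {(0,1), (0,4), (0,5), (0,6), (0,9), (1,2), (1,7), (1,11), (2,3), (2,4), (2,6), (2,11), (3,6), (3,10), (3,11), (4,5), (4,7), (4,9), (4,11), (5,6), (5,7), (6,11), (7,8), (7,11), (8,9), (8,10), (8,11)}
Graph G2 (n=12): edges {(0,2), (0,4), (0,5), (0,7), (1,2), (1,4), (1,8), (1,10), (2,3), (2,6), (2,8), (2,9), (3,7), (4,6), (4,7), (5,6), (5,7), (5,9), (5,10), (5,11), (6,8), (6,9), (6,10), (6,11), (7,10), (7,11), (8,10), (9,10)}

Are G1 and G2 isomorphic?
No, not isomorphic

The graphs are NOT isomorphic.

Degrees in G1: deg(0)=5, deg(1)=4, deg(2)=5, deg(3)=4, deg(4)=6, deg(5)=4, deg(6)=5, deg(7)=5, deg(8)=4, deg(9)=3, deg(10)=2, deg(11)=7.
Sorted degree sequence of G1: [7, 6, 5, 5, 5, 5, 4, 4, 4, 4, 3, 2].
Degrees in G2: deg(0)=4, deg(1)=4, deg(2)=6, deg(3)=2, deg(4)=4, deg(5)=6, deg(6)=7, deg(7)=6, deg(8)=4, deg(9)=4, deg(10)=6, deg(11)=3.
Sorted degree sequence of G2: [7, 6, 6, 6, 6, 4, 4, 4, 4, 4, 3, 2].
The (sorted) degree sequence is an isomorphism invariant, so since G1 and G2 have different degree sequences they cannot be isomorphic.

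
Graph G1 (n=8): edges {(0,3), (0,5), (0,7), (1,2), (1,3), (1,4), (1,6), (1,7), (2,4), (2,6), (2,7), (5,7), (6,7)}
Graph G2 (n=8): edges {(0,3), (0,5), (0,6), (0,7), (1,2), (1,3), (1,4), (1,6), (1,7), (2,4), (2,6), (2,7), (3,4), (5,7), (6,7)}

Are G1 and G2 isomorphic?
No, not isomorphic

The graphs are NOT isomorphic.

Counting edges: G1 has 13 edge(s); G2 has 15 edge(s).
Edge count is an isomorphism invariant (a bijection on vertices induces a bijection on edges), so differing edge counts rule out isomorphism.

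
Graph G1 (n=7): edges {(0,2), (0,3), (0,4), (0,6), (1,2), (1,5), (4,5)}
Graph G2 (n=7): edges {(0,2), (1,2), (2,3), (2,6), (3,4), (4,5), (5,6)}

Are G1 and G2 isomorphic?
Yes, isomorphic

The graphs are isomorphic.
One valid mapping φ: V(G1) → V(G2): 0→2, 1→4, 2→3, 3→0, 4→6, 5→5, 6→1

Verify φ preserves adjacency — for each edge of G1, its image is an edge of G2:
  (0,2) → (φ(0),φ(2)) = (2,3) ∈ E(G2) ✓
  (0,3) → (φ(0),φ(3)) = (0,2) ∈ E(G2) ✓
  (0,4) → (φ(0),φ(4)) = (2,6) ∈ E(G2) ✓
  (0,6) → (φ(0),φ(6)) = (1,2) ∈ E(G2) ✓
  (1,2) → (φ(1),φ(2)) = (3,4) ∈ E(G2) ✓
  (1,5) → (φ(1),φ(5)) = (4,5) ∈ E(G2) ✓
  (4,5) → (φ(4),φ(5)) = (5,6) ∈ E(G2) ✓
All 7 edges of G1 map to edges of G2, and |E(G1)| = |E(G2)| = 7, so φ is a bijection on edges as well as vertices. Hence G1 ≅ G2.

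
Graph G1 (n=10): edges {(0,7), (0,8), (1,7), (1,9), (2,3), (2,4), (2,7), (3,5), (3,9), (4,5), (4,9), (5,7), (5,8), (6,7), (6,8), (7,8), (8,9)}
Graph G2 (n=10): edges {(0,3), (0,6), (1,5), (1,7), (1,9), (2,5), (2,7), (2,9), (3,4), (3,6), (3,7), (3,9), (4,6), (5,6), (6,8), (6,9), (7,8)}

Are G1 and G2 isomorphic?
Yes, isomorphic

The graphs are isomorphic.
One valid mapping φ: V(G1) → V(G2): 0→4, 1→8, 2→5, 3→2, 4→1, 5→9, 6→0, 7→6, 8→3, 9→7

Verify φ preserves adjacency — for each edge of G1, its image is an edge of G2:
  (0,7) → (φ(0),φ(7)) = (4,6) ∈ E(G2) ✓
  (0,8) → (φ(0),φ(8)) = (3,4) ∈ E(G2) ✓
  (1,7) → (φ(1),φ(7)) = (6,8) ∈ E(G2) ✓
  (1,9) → (φ(1),φ(9)) = (7,8) ∈ E(G2) ✓
  (2,3) → (φ(2),φ(3)) = (2,5) ∈ E(G2) ✓
  (2,4) → (φ(2),φ(4)) = (1,5) ∈ E(G2) ✓
  (2,7) → (φ(2),φ(7)) = (5,6) ∈ E(G2) ✓
  (3,5) → (φ(3),φ(5)) = (2,9) ∈ E(G2) ✓
  (3,9) → (φ(3),φ(9)) = (2,7) ∈ E(G2) ✓
  (4,5) → (φ(4),φ(5)) = (1,9) ∈ E(G2) ✓
  (4,9) → (φ(4),φ(9)) = (1,7) ∈ E(G2) ✓
  (5,7) → (φ(5),φ(7)) = (6,9) ∈ E(G2) ✓
  (5,8) → (φ(5),φ(8)) = (3,9) ∈ E(G2) ✓
  (6,7) → (φ(6),φ(7)) = (0,6) ∈ E(G2) ✓
  (6,8) → (φ(6),φ(8)) = (0,3) ∈ E(G2) ✓
  (7,8) → (φ(7),φ(8)) = (3,6) ∈ E(G2) ✓
  (8,9) → (φ(8),φ(9)) = (3,7) ∈ E(G2) ✓
All 17 edges of G1 map to edges of G2, and |E(G1)| = |E(G2)| = 17, so φ is a bijection on edges as well as vertices. Hence G1 ≅ G2.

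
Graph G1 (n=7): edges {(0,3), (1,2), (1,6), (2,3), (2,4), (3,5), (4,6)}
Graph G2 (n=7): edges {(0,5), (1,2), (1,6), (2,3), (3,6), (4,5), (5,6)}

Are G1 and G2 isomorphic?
Yes, isomorphic

The graphs are isomorphic.
One valid mapping φ: V(G1) → V(G2): 0→4, 1→3, 2→6, 3→5, 4→1, 5→0, 6→2

Verify φ preserves adjacency — for each edge of G1, its image is an edge of G2:
  (0,3) → (φ(0),φ(3)) = (4,5) ∈ E(G2) ✓
  (1,2) → (φ(1),φ(2)) = (3,6) ∈ E(G2) ✓
  (1,6) → (φ(1),φ(6)) = (2,3) ∈ E(G2) ✓
  (2,3) → (φ(2),φ(3)) = (5,6) ∈ E(G2) ✓
  (2,4) → (φ(2),φ(4)) = (1,6) ∈ E(G2) ✓
  (3,5) → (φ(3),φ(5)) = (0,5) ∈ E(G2) ✓
  (4,6) → (φ(4),φ(6)) = (1,2) ∈ E(G2) ✓
All 7 edges of G1 map to edges of G2, and |E(G1)| = |E(G2)| = 7, so φ is a bijection on edges as well as vertices. Hence G1 ≅ G2.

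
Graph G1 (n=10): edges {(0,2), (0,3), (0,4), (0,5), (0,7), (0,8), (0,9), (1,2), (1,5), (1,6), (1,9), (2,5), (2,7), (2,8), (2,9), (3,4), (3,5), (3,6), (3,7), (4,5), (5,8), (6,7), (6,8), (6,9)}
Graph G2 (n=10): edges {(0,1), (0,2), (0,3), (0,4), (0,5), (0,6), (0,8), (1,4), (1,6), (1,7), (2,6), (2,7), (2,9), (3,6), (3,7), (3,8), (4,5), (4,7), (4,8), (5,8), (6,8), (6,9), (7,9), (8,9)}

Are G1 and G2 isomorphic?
Yes, isomorphic

The graphs are isomorphic.
One valid mapping φ: V(G1) → V(G2): 0→0, 1→9, 2→6, 3→4, 4→5, 5→8, 6→7, 7→1, 8→3, 9→2

Verify φ preserves adjacency — for each edge of G1, its image is an edge of G2:
  (0,2) → (φ(0),φ(2)) = (0,6) ∈ E(G2) ✓
  (0,3) → (φ(0),φ(3)) = (0,4) ∈ E(G2) ✓
  (0,4) → (φ(0),φ(4)) = (0,5) ∈ E(G2) ✓
  (0,5) → (φ(0),φ(5)) = (0,8) ∈ E(G2) ✓
  (0,7) → (φ(0),φ(7)) = (0,1) ∈ E(G2) ✓
  (0,8) → (φ(0),φ(8)) = (0,3) ∈ E(G2) ✓
  (0,9) → (φ(0),φ(9)) = (0,2) ∈ E(G2) ✓
  (1,2) → (φ(1),φ(2)) = (6,9) ∈ E(G2) ✓
  (1,5) → (φ(1),φ(5)) = (8,9) ∈ E(G2) ✓
  (1,6) → (φ(1),φ(6)) = (7,9) ∈ E(G2) ✓
  (1,9) → (φ(1),φ(9)) = (2,9) ∈ E(G2) ✓
  (2,5) → (φ(2),φ(5)) = (6,8) ∈ E(G2) ✓
  (2,7) → (φ(2),φ(7)) = (1,6) ∈ E(G2) ✓
  (2,8) → (φ(2),φ(8)) = (3,6) ∈ E(G2) ✓
  (2,9) → (φ(2),φ(9)) = (2,6) ∈ E(G2) ✓
  (3,4) → (φ(3),φ(4)) = (4,5) ∈ E(G2) ✓
  (3,5) → (φ(3),φ(5)) = (4,8) ∈ E(G2) ✓
  (3,6) → (φ(3),φ(6)) = (4,7) ∈ E(G2) ✓
  (3,7) → (φ(3),φ(7)) = (1,4) ∈ E(G2) ✓
  (4,5) → (φ(4),φ(5)) = (5,8) ∈ E(G2) ✓
  (5,8) → (φ(5),φ(8)) = (3,8) ∈ E(G2) ✓
  (6,7) → (φ(6),φ(7)) = (1,7) ∈ E(G2) ✓
  (6,8) → (φ(6),φ(8)) = (3,7) ∈ E(G2) ✓
  (6,9) → (φ(6),φ(9)) = (2,7) ∈ E(G2) ✓
All 24 edges of G1 map to edges of G2, and |E(G1)| = |E(G2)| = 24, so φ is a bijection on edges as well as vertices. Hence G1 ≅ G2.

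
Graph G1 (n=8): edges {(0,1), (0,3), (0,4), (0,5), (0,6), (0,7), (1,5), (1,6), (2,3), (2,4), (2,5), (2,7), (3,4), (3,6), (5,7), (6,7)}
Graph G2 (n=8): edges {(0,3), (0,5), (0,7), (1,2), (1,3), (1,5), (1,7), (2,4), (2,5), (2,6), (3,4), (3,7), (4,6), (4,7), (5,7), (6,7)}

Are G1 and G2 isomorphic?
Yes, isomorphic

The graphs are isomorphic.
One valid mapping φ: V(G1) → V(G2): 0→7, 1→0, 2→2, 3→4, 4→6, 5→5, 6→3, 7→1

Verify φ preserves adjacency — for each edge of G1, its image is an edge of G2:
  (0,1) → (φ(0),φ(1)) = (0,7) ∈ E(G2) ✓
  (0,3) → (φ(0),φ(3)) = (4,7) ∈ E(G2) ✓
  (0,4) → (φ(0),φ(4)) = (6,7) ∈ E(G2) ✓
  (0,5) → (φ(0),φ(5)) = (5,7) ∈ E(G2) ✓
  (0,6) → (φ(0),φ(6)) = (3,7) ∈ E(G2) ✓
  (0,7) → (φ(0),φ(7)) = (1,7) ∈ E(G2) ✓
  (1,5) → (φ(1),φ(5)) = (0,5) ∈ E(G2) ✓
  (1,6) → (φ(1),φ(6)) = (0,3) ∈ E(G2) ✓
  (2,3) → (φ(2),φ(3)) = (2,4) ∈ E(G2) ✓
  (2,4) → (φ(2),φ(4)) = (2,6) ∈ E(G2) ✓
  (2,5) → (φ(2),φ(5)) = (2,5) ∈ E(G2) ✓
  (2,7) → (φ(2),φ(7)) = (1,2) ∈ E(G2) ✓
  (3,4) → (φ(3),φ(4)) = (4,6) ∈ E(G2) ✓
  (3,6) → (φ(3),φ(6)) = (3,4) ∈ E(G2) ✓
  (5,7) → (φ(5),φ(7)) = (1,5) ∈ E(G2) ✓
  (6,7) → (φ(6),φ(7)) = (1,3) ∈ E(G2) ✓
All 16 edges of G1 map to edges of G2, and |E(G1)| = |E(G2)| = 16, so φ is a bijection on edges as well as vertices. Hence G1 ≅ G2.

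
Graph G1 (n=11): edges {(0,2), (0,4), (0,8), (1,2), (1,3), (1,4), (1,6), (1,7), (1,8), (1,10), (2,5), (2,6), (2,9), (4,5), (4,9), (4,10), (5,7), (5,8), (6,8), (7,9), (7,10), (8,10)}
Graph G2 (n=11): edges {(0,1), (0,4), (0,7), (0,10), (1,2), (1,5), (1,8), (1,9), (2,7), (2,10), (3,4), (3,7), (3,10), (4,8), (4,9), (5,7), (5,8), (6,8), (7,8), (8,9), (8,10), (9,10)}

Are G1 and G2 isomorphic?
Yes, isomorphic

The graphs are isomorphic.
One valid mapping φ: V(G1) → V(G2): 0→2, 1→8, 2→7, 3→6, 4→10, 5→0, 6→5, 7→4, 8→1, 9→3, 10→9

Verify φ preserves adjacency — for each edge of G1, its image is an edge of G2:
  (0,2) → (φ(0),φ(2)) = (2,7) ∈ E(G2) ✓
  (0,4) → (φ(0),φ(4)) = (2,10) ∈ E(G2) ✓
  (0,8) → (φ(0),φ(8)) = (1,2) ∈ E(G2) ✓
  (1,2) → (φ(1),φ(2)) = (7,8) ∈ E(G2) ✓
  (1,3) → (φ(1),φ(3)) = (6,8) ∈ E(G2) ✓
  (1,4) → (φ(1),φ(4)) = (8,10) ∈ E(G2) ✓
  (1,6) → (φ(1),φ(6)) = (5,8) ∈ E(G2) ✓
  (1,7) → (φ(1),φ(7)) = (4,8) ∈ E(G2) ✓
  (1,8) → (φ(1),φ(8)) = (1,8) ∈ E(G2) ✓
  (1,10) → (φ(1),φ(10)) = (8,9) ∈ E(G2) ✓
  (2,5) → (φ(2),φ(5)) = (0,7) ∈ E(G2) ✓
  (2,6) → (φ(2),φ(6)) = (5,7) ∈ E(G2) ✓
  (2,9) → (φ(2),φ(9)) = (3,7) ∈ E(G2) ✓
  (4,5) → (φ(4),φ(5)) = (0,10) ∈ E(G2) ✓
  (4,9) → (φ(4),φ(9)) = (3,10) ∈ E(G2) ✓
  (4,10) → (φ(4),φ(10)) = (9,10) ∈ E(G2) ✓
  (5,7) → (φ(5),φ(7)) = (0,4) ∈ E(G2) ✓
  (5,8) → (φ(5),φ(8)) = (0,1) ∈ E(G2) ✓
  (6,8) → (φ(6),φ(8)) = (1,5) ∈ E(G2) ✓
  (7,9) → (φ(7),φ(9)) = (3,4) ∈ E(G2) ✓
  (7,10) → (φ(7),φ(10)) = (4,9) ∈ E(G2) ✓
  (8,10) → (φ(8),φ(10)) = (1,9) ∈ E(G2) ✓
All 22 edges of G1 map to edges of G2, and |E(G1)| = |E(G2)| = 22, so φ is a bijection on edges as well as vertices. Hence G1 ≅ G2.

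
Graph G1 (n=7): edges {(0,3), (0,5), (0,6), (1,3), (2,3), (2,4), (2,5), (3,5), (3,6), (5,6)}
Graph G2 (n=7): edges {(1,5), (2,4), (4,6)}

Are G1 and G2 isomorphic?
No, not isomorphic

The graphs are NOT isomorphic.

Connected components of G1: 1 component(s) with vertex sets [[0, 1, 2, 3, 4, 5, 6]], sizes [7].
Connected components of G2: 4 component(s) with vertex sets [[0], [3], [1, 5], [2, 4, 6]], sizes [1, 1, 2, 3].
The number of connected components (and the multiset of component sizes) is an isomorphism invariant — an isomorphism maps each component of G1 bijectively onto a component of G2. Since G1 has 1 component(s) and G2 has 4, they cannot be isomorphic.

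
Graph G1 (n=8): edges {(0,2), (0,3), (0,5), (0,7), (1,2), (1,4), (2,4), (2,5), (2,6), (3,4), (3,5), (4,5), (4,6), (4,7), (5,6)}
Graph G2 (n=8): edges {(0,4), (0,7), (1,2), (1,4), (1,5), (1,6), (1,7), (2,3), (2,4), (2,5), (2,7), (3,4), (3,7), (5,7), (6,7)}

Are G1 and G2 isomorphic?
Yes, isomorphic

The graphs are isomorphic.
One valid mapping φ: V(G1) → V(G2): 0→4, 1→6, 2→1, 3→3, 4→7, 5→2, 6→5, 7→0

Verify φ preserves adjacency — for each edge of G1, its image is an edge of G2:
  (0,2) → (φ(0),φ(2)) = (1,4) ∈ E(G2) ✓
  (0,3) → (φ(0),φ(3)) = (3,4) ∈ E(G2) ✓
  (0,5) → (φ(0),φ(5)) = (2,4) ∈ E(G2) ✓
  (0,7) → (φ(0),φ(7)) = (0,4) ∈ E(G2) ✓
  (1,2) → (φ(1),φ(2)) = (1,6) ∈ E(G2) ✓
  (1,4) → (φ(1),φ(4)) = (6,7) ∈ E(G2) ✓
  (2,4) → (φ(2),φ(4)) = (1,7) ∈ E(G2) ✓
  (2,5) → (φ(2),φ(5)) = (1,2) ∈ E(G2) ✓
  (2,6) → (φ(2),φ(6)) = (1,5) ∈ E(G2) ✓
  (3,4) → (φ(3),φ(4)) = (3,7) ∈ E(G2) ✓
  (3,5) → (φ(3),φ(5)) = (2,3) ∈ E(G2) ✓
  (4,5) → (φ(4),φ(5)) = (2,7) ∈ E(G2) ✓
  (4,6) → (φ(4),φ(6)) = (5,7) ∈ E(G2) ✓
  (4,7) → (φ(4),φ(7)) = (0,7) ∈ E(G2) ✓
  (5,6) → (φ(5),φ(6)) = (2,5) ∈ E(G2) ✓
All 15 edges of G1 map to edges of G2, and |E(G1)| = |E(G2)| = 15, so φ is a bijection on edges as well as vertices. Hence G1 ≅ G2.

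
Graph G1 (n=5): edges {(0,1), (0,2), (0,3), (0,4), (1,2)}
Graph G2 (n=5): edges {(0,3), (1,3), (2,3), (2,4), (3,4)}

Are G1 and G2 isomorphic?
Yes, isomorphic

The graphs are isomorphic.
One valid mapping φ: V(G1) → V(G2): 0→3, 1→2, 2→4, 3→1, 4→0

Verify φ preserves adjacency — for each edge of G1, its image is an edge of G2:
  (0,1) → (φ(0),φ(1)) = (2,3) ∈ E(G2) ✓
  (0,2) → (φ(0),φ(2)) = (3,4) ∈ E(G2) ✓
  (0,3) → (φ(0),φ(3)) = (1,3) ∈ E(G2) ✓
  (0,4) → (φ(0),φ(4)) = (0,3) ∈ E(G2) ✓
  (1,2) → (φ(1),φ(2)) = (2,4) ∈ E(G2) ✓
All 5 edges of G1 map to edges of G2, and |E(G1)| = |E(G2)| = 5, so φ is a bijection on edges as well as vertices. Hence G1 ≅ G2.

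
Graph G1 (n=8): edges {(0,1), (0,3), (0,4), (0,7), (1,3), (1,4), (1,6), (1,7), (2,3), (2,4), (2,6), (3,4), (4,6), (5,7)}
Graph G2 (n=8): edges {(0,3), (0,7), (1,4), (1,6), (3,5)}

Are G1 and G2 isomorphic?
No, not isomorphic

The graphs are NOT isomorphic.

Connected components of G1: 1 component(s) with vertex sets [[0, 1, 2, 3, 4, 5, 6, 7]], sizes [8].
Connected components of G2: 3 component(s) with vertex sets [[2], [1, 4, 6], [0, 3, 5, 7]], sizes [1, 3, 4].
The number of connected components (and the multiset of component sizes) is an isomorphism invariant — an isomorphism maps each component of G1 bijectively onto a component of G2. Since G1 has 1 component(s) and G2 has 3, they cannot be isomorphic.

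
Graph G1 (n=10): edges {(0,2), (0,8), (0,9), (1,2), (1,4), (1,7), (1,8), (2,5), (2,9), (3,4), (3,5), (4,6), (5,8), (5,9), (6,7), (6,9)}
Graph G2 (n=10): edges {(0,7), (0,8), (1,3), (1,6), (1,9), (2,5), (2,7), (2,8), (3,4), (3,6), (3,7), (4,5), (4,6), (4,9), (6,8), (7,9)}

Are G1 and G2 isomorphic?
Yes, isomorphic

The graphs are isomorphic.
One valid mapping φ: V(G1) → V(G2): 0→1, 1→7, 2→3, 3→5, 4→2, 5→4, 6→8, 7→0, 8→9, 9→6

Verify φ preserves adjacency — for each edge of G1, its image is an edge of G2:
  (0,2) → (φ(0),φ(2)) = (1,3) ∈ E(G2) ✓
  (0,8) → (φ(0),φ(8)) = (1,9) ∈ E(G2) ✓
  (0,9) → (φ(0),φ(9)) = (1,6) ∈ E(G2) ✓
  (1,2) → (φ(1),φ(2)) = (3,7) ∈ E(G2) ✓
  (1,4) → (φ(1),φ(4)) = (2,7) ∈ E(G2) ✓
  (1,7) → (φ(1),φ(7)) = (0,7) ∈ E(G2) ✓
  (1,8) → (φ(1),φ(8)) = (7,9) ∈ E(G2) ✓
  (2,5) → (φ(2),φ(5)) = (3,4) ∈ E(G2) ✓
  (2,9) → (φ(2),φ(9)) = (3,6) ∈ E(G2) ✓
  (3,4) → (φ(3),φ(4)) = (2,5) ∈ E(G2) ✓
  (3,5) → (φ(3),φ(5)) = (4,5) ∈ E(G2) ✓
  (4,6) → (φ(4),φ(6)) = (2,8) ∈ E(G2) ✓
  (5,8) → (φ(5),φ(8)) = (4,9) ∈ E(G2) ✓
  (5,9) → (φ(5),φ(9)) = (4,6) ∈ E(G2) ✓
  (6,7) → (φ(6),φ(7)) = (0,8) ∈ E(G2) ✓
  (6,9) → (φ(6),φ(9)) = (6,8) ∈ E(G2) ✓
All 16 edges of G1 map to edges of G2, and |E(G1)| = |E(G2)| = 16, so φ is a bijection on edges as well as vertices. Hence G1 ≅ G2.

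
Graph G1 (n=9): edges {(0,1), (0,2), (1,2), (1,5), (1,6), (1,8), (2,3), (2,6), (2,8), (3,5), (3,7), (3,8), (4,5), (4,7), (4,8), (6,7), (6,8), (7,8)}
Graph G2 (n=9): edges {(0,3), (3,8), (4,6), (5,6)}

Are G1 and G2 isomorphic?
No, not isomorphic

The graphs are NOT isomorphic.

Connected components of G1: 1 component(s) with vertex sets [[0, 1, 2, 3, 4, 5, 6, 7, 8]], sizes [9].
Connected components of G2: 5 component(s) with vertex sets [[1], [2], [7], [0, 3, 8], [4, 5, 6]], sizes [1, 1, 1, 3, 3].
The number of connected components (and the multiset of component sizes) is an isomorphism invariant — an isomorphism maps each component of G1 bijectively onto a component of G2. Since G1 has 1 component(s) and G2 has 5, they cannot be isomorphic.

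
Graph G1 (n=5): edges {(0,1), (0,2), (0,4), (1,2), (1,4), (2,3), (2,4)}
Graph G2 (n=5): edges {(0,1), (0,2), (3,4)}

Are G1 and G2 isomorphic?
No, not isomorphic

The graphs are NOT isomorphic.

Counting triangles (3-cliques): G1 has 4, G2 has 0.
Triangle count is an isomorphism invariant, so differing triangle counts rule out isomorphism.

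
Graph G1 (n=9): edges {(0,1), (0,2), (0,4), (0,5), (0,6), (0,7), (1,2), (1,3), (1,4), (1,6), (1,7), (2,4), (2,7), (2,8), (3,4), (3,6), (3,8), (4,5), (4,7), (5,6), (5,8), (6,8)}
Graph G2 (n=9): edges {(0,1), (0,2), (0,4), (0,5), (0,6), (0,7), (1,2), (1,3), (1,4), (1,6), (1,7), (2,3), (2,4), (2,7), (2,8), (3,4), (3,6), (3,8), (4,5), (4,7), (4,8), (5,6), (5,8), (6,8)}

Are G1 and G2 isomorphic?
No, not isomorphic

The graphs are NOT isomorphic.

Counting edges: G1 has 22 edge(s); G2 has 24 edge(s).
Edge count is an isomorphism invariant (a bijection on vertices induces a bijection on edges), so differing edge counts rule out isomorphism.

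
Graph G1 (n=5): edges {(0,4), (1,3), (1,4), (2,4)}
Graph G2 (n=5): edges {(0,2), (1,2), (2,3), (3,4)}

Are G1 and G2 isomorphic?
Yes, isomorphic

The graphs are isomorphic.
One valid mapping φ: V(G1) → V(G2): 0→0, 1→3, 2→1, 3→4, 4→2

Verify φ preserves adjacency — for each edge of G1, its image is an edge of G2:
  (0,4) → (φ(0),φ(4)) = (0,2) ∈ E(G2) ✓
  (1,3) → (φ(1),φ(3)) = (3,4) ∈ E(G2) ✓
  (1,4) → (φ(1),φ(4)) = (2,3) ∈ E(G2) ✓
  (2,4) → (φ(2),φ(4)) = (1,2) ∈ E(G2) ✓
All 4 edges of G1 map to edges of G2, and |E(G1)| = |E(G2)| = 4, so φ is a bijection on edges as well as vertices. Hence G1 ≅ G2.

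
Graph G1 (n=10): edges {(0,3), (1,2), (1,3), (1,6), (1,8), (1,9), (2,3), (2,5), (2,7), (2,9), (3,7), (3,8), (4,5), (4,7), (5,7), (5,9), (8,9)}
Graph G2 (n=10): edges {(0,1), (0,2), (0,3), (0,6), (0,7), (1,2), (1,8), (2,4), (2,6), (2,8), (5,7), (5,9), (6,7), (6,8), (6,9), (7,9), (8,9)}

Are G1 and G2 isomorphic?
Yes, isomorphic

The graphs are isomorphic.
One valid mapping φ: V(G1) → V(G2): 0→3, 1→2, 2→6, 3→0, 4→5, 5→9, 6→4, 7→7, 8→1, 9→8

Verify φ preserves adjacency — for each edge of G1, its image is an edge of G2:
  (0,3) → (φ(0),φ(3)) = (0,3) ∈ E(G2) ✓
  (1,2) → (φ(1),φ(2)) = (2,6) ∈ E(G2) ✓
  (1,3) → (φ(1),φ(3)) = (0,2) ∈ E(G2) ✓
  (1,6) → (φ(1),φ(6)) = (2,4) ∈ E(G2) ✓
  (1,8) → (φ(1),φ(8)) = (1,2) ∈ E(G2) ✓
  (1,9) → (φ(1),φ(9)) = (2,8) ∈ E(G2) ✓
  (2,3) → (φ(2),φ(3)) = (0,6) ∈ E(G2) ✓
  (2,5) → (φ(2),φ(5)) = (6,9) ∈ E(G2) ✓
  (2,7) → (φ(2),φ(7)) = (6,7) ∈ E(G2) ✓
  (2,9) → (φ(2),φ(9)) = (6,8) ∈ E(G2) ✓
  (3,7) → (φ(3),φ(7)) = (0,7) ∈ E(G2) ✓
  (3,8) → (φ(3),φ(8)) = (0,1) ∈ E(G2) ✓
  (4,5) → (φ(4),φ(5)) = (5,9) ∈ E(G2) ✓
  (4,7) → (φ(4),φ(7)) = (5,7) ∈ E(G2) ✓
  (5,7) → (φ(5),φ(7)) = (7,9) ∈ E(G2) ✓
  (5,9) → (φ(5),φ(9)) = (8,9) ∈ E(G2) ✓
  (8,9) → (φ(8),φ(9)) = (1,8) ∈ E(G2) ✓
All 17 edges of G1 map to edges of G2, and |E(G1)| = |E(G2)| = 17, so φ is a bijection on edges as well as vertices. Hence G1 ≅ G2.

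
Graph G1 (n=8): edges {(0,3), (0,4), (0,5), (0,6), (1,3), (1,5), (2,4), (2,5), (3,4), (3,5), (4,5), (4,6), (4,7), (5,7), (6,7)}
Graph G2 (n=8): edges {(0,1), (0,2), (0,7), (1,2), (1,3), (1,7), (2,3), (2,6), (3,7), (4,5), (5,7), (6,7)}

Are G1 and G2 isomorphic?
No, not isomorphic

The graphs are NOT isomorphic.

Degrees in G1: deg(0)=4, deg(1)=2, deg(2)=2, deg(3)=4, deg(4)=6, deg(5)=6, deg(6)=3, deg(7)=3.
Sorted degree sequence of G1: [6, 6, 4, 4, 3, 3, 2, 2].
Degrees in G2: deg(0)=3, deg(1)=4, deg(2)=4, deg(3)=3, deg(4)=1, deg(5)=2, deg(6)=2, deg(7)=5.
Sorted degree sequence of G2: [5, 4, 4, 3, 3, 2, 2, 1].
The (sorted) degree sequence is an isomorphism invariant, so since G1 and G2 have different degree sequences they cannot be isomorphic.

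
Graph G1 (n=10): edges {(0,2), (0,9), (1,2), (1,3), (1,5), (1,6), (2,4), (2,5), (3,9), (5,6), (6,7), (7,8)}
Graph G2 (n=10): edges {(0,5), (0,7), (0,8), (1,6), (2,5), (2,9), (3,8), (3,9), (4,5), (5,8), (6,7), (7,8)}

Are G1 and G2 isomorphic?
Yes, isomorphic

The graphs are isomorphic.
One valid mapping φ: V(G1) → V(G2): 0→2, 1→8, 2→5, 3→3, 4→4, 5→0, 6→7, 7→6, 8→1, 9→9

Verify φ preserves adjacency — for each edge of G1, its image is an edge of G2:
  (0,2) → (φ(0),φ(2)) = (2,5) ∈ E(G2) ✓
  (0,9) → (φ(0),φ(9)) = (2,9) ∈ E(G2) ✓
  (1,2) → (φ(1),φ(2)) = (5,8) ∈ E(G2) ✓
  (1,3) → (φ(1),φ(3)) = (3,8) ∈ E(G2) ✓
  (1,5) → (φ(1),φ(5)) = (0,8) ∈ E(G2) ✓
  (1,6) → (φ(1),φ(6)) = (7,8) ∈ E(G2) ✓
  (2,4) → (φ(2),φ(4)) = (4,5) ∈ E(G2) ✓
  (2,5) → (φ(2),φ(5)) = (0,5) ∈ E(G2) ✓
  (3,9) → (φ(3),φ(9)) = (3,9) ∈ E(G2) ✓
  (5,6) → (φ(5),φ(6)) = (0,7) ∈ E(G2) ✓
  (6,7) → (φ(6),φ(7)) = (6,7) ∈ E(G2) ✓
  (7,8) → (φ(7),φ(8)) = (1,6) ∈ E(G2) ✓
All 12 edges of G1 map to edges of G2, and |E(G1)| = |E(G2)| = 12, so φ is a bijection on edges as well as vertices. Hence G1 ≅ G2.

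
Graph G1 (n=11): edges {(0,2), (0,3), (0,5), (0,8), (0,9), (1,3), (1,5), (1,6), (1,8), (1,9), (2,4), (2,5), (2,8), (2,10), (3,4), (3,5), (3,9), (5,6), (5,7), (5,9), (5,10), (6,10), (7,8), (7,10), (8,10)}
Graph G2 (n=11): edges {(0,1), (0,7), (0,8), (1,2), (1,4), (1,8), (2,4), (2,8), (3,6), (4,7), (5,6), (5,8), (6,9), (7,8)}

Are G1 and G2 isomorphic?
No, not isomorphic

The graphs are NOT isomorphic.

Connected components of G1: 1 component(s) with vertex sets [[0, 1, 2, 3, 4, 5, 6, 7, 8, 9, 10]], sizes [11].
Connected components of G2: 2 component(s) with vertex sets [[10], [0, 1, 2, 3, 4, 5, 6, 7, 8, 9]], sizes [1, 10].
The number of connected components (and the multiset of component sizes) is an isomorphism invariant — an isomorphism maps each component of G1 bijectively onto a component of G2. Since G1 has 1 component(s) and G2 has 2, they cannot be isomorphic.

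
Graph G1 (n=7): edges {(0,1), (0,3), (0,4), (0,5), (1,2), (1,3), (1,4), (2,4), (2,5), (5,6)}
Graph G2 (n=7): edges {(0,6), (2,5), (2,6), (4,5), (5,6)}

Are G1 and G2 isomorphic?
No, not isomorphic

The graphs are NOT isomorphic.

Degrees in G1: deg(0)=4, deg(1)=4, deg(2)=3, deg(3)=2, deg(4)=3, deg(5)=3, deg(6)=1.
Sorted degree sequence of G1: [4, 4, 3, 3, 3, 2, 1].
Degrees in G2: deg(0)=1, deg(1)=0, deg(2)=2, deg(3)=0, deg(4)=1, deg(5)=3, deg(6)=3.
Sorted degree sequence of G2: [3, 3, 2, 1, 1, 0, 0].
The (sorted) degree sequence is an isomorphism invariant, so since G1 and G2 have different degree sequences they cannot be isomorphic.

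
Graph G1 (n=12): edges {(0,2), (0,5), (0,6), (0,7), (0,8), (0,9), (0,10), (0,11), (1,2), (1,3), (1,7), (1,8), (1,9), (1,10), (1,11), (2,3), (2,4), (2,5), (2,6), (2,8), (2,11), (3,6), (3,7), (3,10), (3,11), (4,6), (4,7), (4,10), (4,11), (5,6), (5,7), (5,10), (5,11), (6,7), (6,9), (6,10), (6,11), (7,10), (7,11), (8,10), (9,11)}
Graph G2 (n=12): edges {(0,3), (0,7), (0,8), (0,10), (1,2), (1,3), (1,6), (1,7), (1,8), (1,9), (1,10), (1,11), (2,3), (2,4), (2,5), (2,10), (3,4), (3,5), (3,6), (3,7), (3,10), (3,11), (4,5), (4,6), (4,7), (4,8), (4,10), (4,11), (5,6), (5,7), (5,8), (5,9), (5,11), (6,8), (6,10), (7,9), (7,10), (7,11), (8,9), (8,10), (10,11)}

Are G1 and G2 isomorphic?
Yes, isomorphic

The graphs are isomorphic.
One valid mapping φ: V(G1) → V(G2): 0→7, 1→8, 2→1, 3→6, 4→2, 5→11, 6→3, 7→4, 8→9, 9→0, 10→5, 11→10

Verify φ preserves adjacency — for each edge of G1, its image is an edge of G2:
  (0,2) → (φ(0),φ(2)) = (1,7) ∈ E(G2) ✓
  (0,5) → (φ(0),φ(5)) = (7,11) ∈ E(G2) ✓
  (0,6) → (φ(0),φ(6)) = (3,7) ∈ E(G2) ✓
  (0,7) → (φ(0),φ(7)) = (4,7) ∈ E(G2) ✓
  (0,8) → (φ(0),φ(8)) = (7,9) ∈ E(G2) ✓
  (0,9) → (φ(0),φ(9)) = (0,7) ∈ E(G2) ✓
  (0,10) → (φ(0),φ(10)) = (5,7) ∈ E(G2) ✓
  (0,11) → (φ(0),φ(11)) = (7,10) ∈ E(G2) ✓
  (1,2) → (φ(1),φ(2)) = (1,8) ∈ E(G2) ✓
  (1,3) → (φ(1),φ(3)) = (6,8) ∈ E(G2) ✓
  (1,7) → (φ(1),φ(7)) = (4,8) ∈ E(G2) ✓
  (1,8) → (φ(1),φ(8)) = (8,9) ∈ E(G2) ✓
  (1,9) → (φ(1),φ(9)) = (0,8) ∈ E(G2) ✓
  (1,10) → (φ(1),φ(10)) = (5,8) ∈ E(G2) ✓
  (1,11) → (φ(1),φ(11)) = (8,10) ∈ E(G2) ✓
  (2,3) → (φ(2),φ(3)) = (1,6) ∈ E(G2) ✓
  (2,4) → (φ(2),φ(4)) = (1,2) ∈ E(G2) ✓
  (2,5) → (φ(2),φ(5)) = (1,11) ∈ E(G2) ✓
  (2,6) → (φ(2),φ(6)) = (1,3) ∈ E(G2) ✓
  (2,8) → (φ(2),φ(8)) = (1,9) ∈ E(G2) ✓
  (2,11) → (φ(2),φ(11)) = (1,10) ∈ E(G2) ✓
  (3,6) → (φ(3),φ(6)) = (3,6) ∈ E(G2) ✓
  (3,7) → (φ(3),φ(7)) = (4,6) ∈ E(G2) ✓
  (3,10) → (φ(3),φ(10)) = (5,6) ∈ E(G2) ✓
  (3,11) → (φ(3),φ(11)) = (6,10) ∈ E(G2) ✓
  (4,6) → (φ(4),φ(6)) = (2,3) ∈ E(G2) ✓
  (4,7) → (φ(4),φ(7)) = (2,4) ∈ E(G2) ✓
  (4,10) → (φ(4),φ(10)) = (2,5) ∈ E(G2) ✓
  (4,11) → (φ(4),φ(11)) = (2,10) ∈ E(G2) ✓
  (5,6) → (φ(5),φ(6)) = (3,11) ∈ E(G2) ✓
  (5,7) → (φ(5),φ(7)) = (4,11) ∈ E(G2) ✓
  (5,10) → (φ(5),φ(10)) = (5,11) ∈ E(G2) ✓
  (5,11) → (φ(5),φ(11)) = (10,11) ∈ E(G2) ✓
  (6,7) → (φ(6),φ(7)) = (3,4) ∈ E(G2) ✓
  (6,9) → (φ(6),φ(9)) = (0,3) ∈ E(G2) ✓
  (6,10) → (φ(6),φ(10)) = (3,5) ∈ E(G2) ✓
  (6,11) → (φ(6),φ(11)) = (3,10) ∈ E(G2) ✓
  (7,10) → (φ(7),φ(10)) = (4,5) ∈ E(G2) ✓
  (7,11) → (φ(7),φ(11)) = (4,10) ∈ E(G2) ✓
  (8,10) → (φ(8),φ(10)) = (5,9) ∈ E(G2) ✓
  (9,11) → (φ(9),φ(11)) = (0,10) ∈ E(G2) ✓
All 41 edges of G1 map to edges of G2, and |E(G1)| = |E(G2)| = 41, so φ is a bijection on edges as well as vertices. Hence G1 ≅ G2.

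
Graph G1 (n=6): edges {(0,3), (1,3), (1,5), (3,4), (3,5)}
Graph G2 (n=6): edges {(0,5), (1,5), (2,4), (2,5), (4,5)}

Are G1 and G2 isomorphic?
Yes, isomorphic

The graphs are isomorphic.
One valid mapping φ: V(G1) → V(G2): 0→1, 1→4, 2→3, 3→5, 4→0, 5→2

Verify φ preserves adjacency — for each edge of G1, its image is an edge of G2:
  (0,3) → (φ(0),φ(3)) = (1,5) ∈ E(G2) ✓
  (1,3) → (φ(1),φ(3)) = (4,5) ∈ E(G2) ✓
  (1,5) → (φ(1),φ(5)) = (2,4) ∈ E(G2) ✓
  (3,4) → (φ(3),φ(4)) = (0,5) ∈ E(G2) ✓
  (3,5) → (φ(3),φ(5)) = (2,5) ∈ E(G2) ✓
All 5 edges of G1 map to edges of G2, and |E(G1)| = |E(G2)| = 5, so φ is a bijection on edges as well as vertices. Hence G1 ≅ G2.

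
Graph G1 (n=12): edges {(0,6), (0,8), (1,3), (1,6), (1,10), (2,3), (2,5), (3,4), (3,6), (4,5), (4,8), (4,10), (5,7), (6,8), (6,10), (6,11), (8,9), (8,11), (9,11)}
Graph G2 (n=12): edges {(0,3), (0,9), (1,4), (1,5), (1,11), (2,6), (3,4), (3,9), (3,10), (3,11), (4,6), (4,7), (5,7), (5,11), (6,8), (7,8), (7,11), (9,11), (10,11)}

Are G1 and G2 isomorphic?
Yes, isomorphic

The graphs are isomorphic.
One valid mapping φ: V(G1) → V(G2): 0→10, 1→5, 2→8, 3→7, 4→4, 5→6, 6→11, 7→2, 8→3, 9→0, 10→1, 11→9

Verify φ preserves adjacency — for each edge of G1, its image is an edge of G2:
  (0,6) → (φ(0),φ(6)) = (10,11) ∈ E(G2) ✓
  (0,8) → (φ(0),φ(8)) = (3,10) ∈ E(G2) ✓
  (1,3) → (φ(1),φ(3)) = (5,7) ∈ E(G2) ✓
  (1,6) → (φ(1),φ(6)) = (5,11) ∈ E(G2) ✓
  (1,10) → (φ(1),φ(10)) = (1,5) ∈ E(G2) ✓
  (2,3) → (φ(2),φ(3)) = (7,8) ∈ E(G2) ✓
  (2,5) → (φ(2),φ(5)) = (6,8) ∈ E(G2) ✓
  (3,4) → (φ(3),φ(4)) = (4,7) ∈ E(G2) ✓
  (3,6) → (φ(3),φ(6)) = (7,11) ∈ E(G2) ✓
  (4,5) → (φ(4),φ(5)) = (4,6) ∈ E(G2) ✓
  (4,8) → (φ(4),φ(8)) = (3,4) ∈ E(G2) ✓
  (4,10) → (φ(4),φ(10)) = (1,4) ∈ E(G2) ✓
  (5,7) → (φ(5),φ(7)) = (2,6) ∈ E(G2) ✓
  (6,8) → (φ(6),φ(8)) = (3,11) ∈ E(G2) ✓
  (6,10) → (φ(6),φ(10)) = (1,11) ∈ E(G2) ✓
  (6,11) → (φ(6),φ(11)) = (9,11) ∈ E(G2) ✓
  (8,9) → (φ(8),φ(9)) = (0,3) ∈ E(G2) ✓
  (8,11) → (φ(8),φ(11)) = (3,9) ∈ E(G2) ✓
  (9,11) → (φ(9),φ(11)) = (0,9) ∈ E(G2) ✓
All 19 edges of G1 map to edges of G2, and |E(G1)| = |E(G2)| = 19, so φ is a bijection on edges as well as vertices. Hence G1 ≅ G2.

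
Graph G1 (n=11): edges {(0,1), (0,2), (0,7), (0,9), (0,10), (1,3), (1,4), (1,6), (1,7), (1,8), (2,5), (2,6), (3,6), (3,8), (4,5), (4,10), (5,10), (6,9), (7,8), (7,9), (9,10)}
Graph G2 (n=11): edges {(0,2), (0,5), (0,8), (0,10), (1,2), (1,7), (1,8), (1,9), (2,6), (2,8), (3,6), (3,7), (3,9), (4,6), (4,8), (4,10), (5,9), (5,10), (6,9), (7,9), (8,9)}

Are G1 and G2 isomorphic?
Yes, isomorphic

The graphs are isomorphic.
One valid mapping φ: V(G1) → V(G2): 0→8, 1→9, 2→4, 3→3, 4→5, 5→10, 6→6, 7→1, 8→7, 9→2, 10→0

Verify φ preserves adjacency — for each edge of G1, its image is an edge of G2:
  (0,1) → (φ(0),φ(1)) = (8,9) ∈ E(G2) ✓
  (0,2) → (φ(0),φ(2)) = (4,8) ∈ E(G2) ✓
  (0,7) → (φ(0),φ(7)) = (1,8) ∈ E(G2) ✓
  (0,9) → (φ(0),φ(9)) = (2,8) ∈ E(G2) ✓
  (0,10) → (φ(0),φ(10)) = (0,8) ∈ E(G2) ✓
  (1,3) → (φ(1),φ(3)) = (3,9) ∈ E(G2) ✓
  (1,4) → (φ(1),φ(4)) = (5,9) ∈ E(G2) ✓
  (1,6) → (φ(1),φ(6)) = (6,9) ∈ E(G2) ✓
  (1,7) → (φ(1),φ(7)) = (1,9) ∈ E(G2) ✓
  (1,8) → (φ(1),φ(8)) = (7,9) ∈ E(G2) ✓
  (2,5) → (φ(2),φ(5)) = (4,10) ∈ E(G2) ✓
  (2,6) → (φ(2),φ(6)) = (4,6) ∈ E(G2) ✓
  (3,6) → (φ(3),φ(6)) = (3,6) ∈ E(G2) ✓
  (3,8) → (φ(3),φ(8)) = (3,7) ∈ E(G2) ✓
  (4,5) → (φ(4),φ(5)) = (5,10) ∈ E(G2) ✓
  (4,10) → (φ(4),φ(10)) = (0,5) ∈ E(G2) ✓
  (5,10) → (φ(5),φ(10)) = (0,10) ∈ E(G2) ✓
  (6,9) → (φ(6),φ(9)) = (2,6) ∈ E(G2) ✓
  (7,8) → (φ(7),φ(8)) = (1,7) ∈ E(G2) ✓
  (7,9) → (φ(7),φ(9)) = (1,2) ∈ E(G2) ✓
  (9,10) → (φ(9),φ(10)) = (0,2) ∈ E(G2) ✓
All 21 edges of G1 map to edges of G2, and |E(G1)| = |E(G2)| = 21, so φ is a bijection on edges as well as vertices. Hence G1 ≅ G2.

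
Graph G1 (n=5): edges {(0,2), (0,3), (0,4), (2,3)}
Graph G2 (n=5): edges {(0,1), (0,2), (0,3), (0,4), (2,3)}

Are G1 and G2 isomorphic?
No, not isomorphic

The graphs are NOT isomorphic.

Counting edges: G1 has 4 edge(s); G2 has 5 edge(s).
Edge count is an isomorphism invariant (a bijection on vertices induces a bijection on edges), so differing edge counts rule out isomorphism.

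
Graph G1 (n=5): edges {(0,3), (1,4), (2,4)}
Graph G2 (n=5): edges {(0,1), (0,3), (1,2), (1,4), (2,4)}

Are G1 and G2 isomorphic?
No, not isomorphic

The graphs are NOT isomorphic.

Counting edges: G1 has 3 edge(s); G2 has 5 edge(s).
Edge count is an isomorphism invariant (a bijection on vertices induces a bijection on edges), so differing edge counts rule out isomorphism.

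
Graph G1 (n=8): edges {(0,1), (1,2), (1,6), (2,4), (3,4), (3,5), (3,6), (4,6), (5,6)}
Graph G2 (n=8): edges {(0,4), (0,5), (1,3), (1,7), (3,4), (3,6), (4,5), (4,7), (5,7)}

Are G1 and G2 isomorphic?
Yes, isomorphic

The graphs are isomorphic.
One valid mapping φ: V(G1) → V(G2): 0→6, 1→3, 2→1, 3→5, 4→7, 5→0, 6→4, 7→2

Verify φ preserves adjacency — for each edge of G1, its image is an edge of G2:
  (0,1) → (φ(0),φ(1)) = (3,6) ∈ E(G2) ✓
  (1,2) → (φ(1),φ(2)) = (1,3) ∈ E(G2) ✓
  (1,6) → (φ(1),φ(6)) = (3,4) ∈ E(G2) ✓
  (2,4) → (φ(2),φ(4)) = (1,7) ∈ E(G2) ✓
  (3,4) → (φ(3),φ(4)) = (5,7) ∈ E(G2) ✓
  (3,5) → (φ(3),φ(5)) = (0,5) ∈ E(G2) ✓
  (3,6) → (φ(3),φ(6)) = (4,5) ∈ E(G2) ✓
  (4,6) → (φ(4),φ(6)) = (4,7) ∈ E(G2) ✓
  (5,6) → (φ(5),φ(6)) = (0,4) ∈ E(G2) ✓
All 9 edges of G1 map to edges of G2, and |E(G1)| = |E(G2)| = 9, so φ is a bijection on edges as well as vertices. Hence G1 ≅ G2.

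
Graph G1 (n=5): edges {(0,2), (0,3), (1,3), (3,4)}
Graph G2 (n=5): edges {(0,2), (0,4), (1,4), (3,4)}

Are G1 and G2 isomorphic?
Yes, isomorphic

The graphs are isomorphic.
One valid mapping φ: V(G1) → V(G2): 0→0, 1→1, 2→2, 3→4, 4→3

Verify φ preserves adjacency — for each edge of G1, its image is an edge of G2:
  (0,2) → (φ(0),φ(2)) = (0,2) ∈ E(G2) ✓
  (0,3) → (φ(0),φ(3)) = (0,4) ∈ E(G2) ✓
  (1,3) → (φ(1),φ(3)) = (1,4) ∈ E(G2) ✓
  (3,4) → (φ(3),φ(4)) = (3,4) ∈ E(G2) ✓
All 4 edges of G1 map to edges of G2, and |E(G1)| = |E(G2)| = 4, so φ is a bijection on edges as well as vertices. Hence G1 ≅ G2.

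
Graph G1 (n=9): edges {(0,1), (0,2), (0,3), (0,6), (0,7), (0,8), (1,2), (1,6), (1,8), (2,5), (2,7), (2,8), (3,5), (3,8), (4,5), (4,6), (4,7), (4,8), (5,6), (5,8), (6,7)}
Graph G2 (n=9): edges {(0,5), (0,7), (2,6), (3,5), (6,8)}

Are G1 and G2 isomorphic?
No, not isomorphic

The graphs are NOT isomorphic.

Connected components of G1: 1 component(s) with vertex sets [[0, 1, 2, 3, 4, 5, 6, 7, 8]], sizes [9].
Connected components of G2: 4 component(s) with vertex sets [[1], [4], [2, 6, 8], [0, 3, 5, 7]], sizes [1, 1, 3, 4].
The number of connected components (and the multiset of component sizes) is an isomorphism invariant — an isomorphism maps each component of G1 bijectively onto a component of G2. Since G1 has 1 component(s) and G2 has 4, they cannot be isomorphic.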